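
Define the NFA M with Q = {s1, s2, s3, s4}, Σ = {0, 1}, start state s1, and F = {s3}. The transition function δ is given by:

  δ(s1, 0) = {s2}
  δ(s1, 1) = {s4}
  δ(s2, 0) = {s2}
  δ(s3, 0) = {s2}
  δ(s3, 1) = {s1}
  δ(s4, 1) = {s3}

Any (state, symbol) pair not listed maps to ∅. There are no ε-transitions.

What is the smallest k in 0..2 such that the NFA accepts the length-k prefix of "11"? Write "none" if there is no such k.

Start in {s1}.
Read '1': s1→{s4}; now {s4}.
Read '1': s4→{s3}; now {s3}.
None of the earlier sets intersect F, but {s3} does.

2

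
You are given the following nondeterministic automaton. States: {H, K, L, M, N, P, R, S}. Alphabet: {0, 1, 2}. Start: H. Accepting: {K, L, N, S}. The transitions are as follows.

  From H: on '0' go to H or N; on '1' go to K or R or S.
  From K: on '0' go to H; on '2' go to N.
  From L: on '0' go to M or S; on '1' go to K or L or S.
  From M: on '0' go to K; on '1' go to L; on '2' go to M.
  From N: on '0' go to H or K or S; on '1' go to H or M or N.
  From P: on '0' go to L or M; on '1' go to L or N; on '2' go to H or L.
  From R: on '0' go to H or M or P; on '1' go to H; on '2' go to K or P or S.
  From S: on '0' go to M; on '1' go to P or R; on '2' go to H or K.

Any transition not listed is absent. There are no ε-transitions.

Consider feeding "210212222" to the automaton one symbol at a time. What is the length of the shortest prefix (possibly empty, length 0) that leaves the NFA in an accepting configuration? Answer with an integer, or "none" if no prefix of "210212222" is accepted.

none

Start in {H}.
Read '2': {H} → ∅.
The set is empty and remains empty for the remaining 8 symbols.
No reachable set along the way intersects F.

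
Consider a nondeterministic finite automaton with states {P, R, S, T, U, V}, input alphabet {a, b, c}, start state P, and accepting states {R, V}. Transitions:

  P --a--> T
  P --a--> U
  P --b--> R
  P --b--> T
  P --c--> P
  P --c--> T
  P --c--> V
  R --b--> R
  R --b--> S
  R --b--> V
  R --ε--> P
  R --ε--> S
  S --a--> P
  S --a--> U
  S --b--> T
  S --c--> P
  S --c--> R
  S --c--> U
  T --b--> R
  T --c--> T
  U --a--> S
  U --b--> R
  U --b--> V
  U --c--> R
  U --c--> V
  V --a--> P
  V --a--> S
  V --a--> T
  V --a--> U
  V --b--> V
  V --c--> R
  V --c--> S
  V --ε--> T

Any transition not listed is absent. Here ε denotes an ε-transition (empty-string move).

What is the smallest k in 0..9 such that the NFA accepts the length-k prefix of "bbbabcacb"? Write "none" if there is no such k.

Start in {P}.
Read 'b': P→{R, T}; union {R, T}; ε-closure = {P, R, S, T}.
None of the earlier sets intersect F, but {P, R, S, T} does.

1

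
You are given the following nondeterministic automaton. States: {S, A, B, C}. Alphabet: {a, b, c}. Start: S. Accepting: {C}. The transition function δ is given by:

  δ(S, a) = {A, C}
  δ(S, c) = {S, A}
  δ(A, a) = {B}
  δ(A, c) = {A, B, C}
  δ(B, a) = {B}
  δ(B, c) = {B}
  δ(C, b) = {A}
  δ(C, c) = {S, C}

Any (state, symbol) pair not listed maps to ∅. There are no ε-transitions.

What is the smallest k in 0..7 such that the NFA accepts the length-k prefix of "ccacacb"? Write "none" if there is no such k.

2

Start in {S}.
Read 'c': {S} → {S, A}.
Read 'c': {S, A} → {S, A, B, C}.
None of the earlier sets intersect F, but {S, A, B, C} does.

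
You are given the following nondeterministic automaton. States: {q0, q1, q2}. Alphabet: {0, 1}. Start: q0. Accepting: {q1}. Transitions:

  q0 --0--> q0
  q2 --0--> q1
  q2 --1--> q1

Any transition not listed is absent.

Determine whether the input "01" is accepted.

No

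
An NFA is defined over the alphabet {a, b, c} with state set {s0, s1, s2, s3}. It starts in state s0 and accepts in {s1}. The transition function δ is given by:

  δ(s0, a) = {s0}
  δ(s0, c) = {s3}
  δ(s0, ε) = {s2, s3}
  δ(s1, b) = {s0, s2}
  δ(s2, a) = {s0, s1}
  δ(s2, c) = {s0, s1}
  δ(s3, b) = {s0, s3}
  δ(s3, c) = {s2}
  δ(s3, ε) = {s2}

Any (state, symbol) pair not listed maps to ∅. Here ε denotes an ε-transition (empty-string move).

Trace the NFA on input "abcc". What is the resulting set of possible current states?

{s0, s1, s2, s3}

Start: ε-closure({s0}) = {s0, s2, s3}.
Read 'a': s0→{s0}, s2→{s0, s1}, s3→∅; union {s0, s1}; ε-closure = {s0, s1, s2, s3}.
Read 'b': s0→∅, s1→{s0, s2}, s2→∅, s3→{s0, s3}; now {s0, s2, s3}.
Read 'c': s0→{s3}, s2→{s0, s1}, s3→{s2}; now {s0, s1, s2, s3}.
Read 'c': s0→{s3}, s1→∅, s2→{s0, s1}, s3→{s2}; now {s0, s1, s2, s3}.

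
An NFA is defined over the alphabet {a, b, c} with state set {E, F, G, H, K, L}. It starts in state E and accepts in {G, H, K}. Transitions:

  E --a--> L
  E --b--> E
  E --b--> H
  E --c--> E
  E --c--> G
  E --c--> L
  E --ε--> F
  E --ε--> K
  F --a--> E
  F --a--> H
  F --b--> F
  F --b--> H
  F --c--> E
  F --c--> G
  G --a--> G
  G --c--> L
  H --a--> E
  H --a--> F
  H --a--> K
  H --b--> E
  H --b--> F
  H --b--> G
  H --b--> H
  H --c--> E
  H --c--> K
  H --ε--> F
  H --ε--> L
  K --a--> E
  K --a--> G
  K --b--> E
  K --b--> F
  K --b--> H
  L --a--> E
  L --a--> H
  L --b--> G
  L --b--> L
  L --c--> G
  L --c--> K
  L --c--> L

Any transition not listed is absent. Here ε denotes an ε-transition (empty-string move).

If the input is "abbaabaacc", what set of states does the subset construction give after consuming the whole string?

{E, F, G, K, L}

Start: ε-closure({E}) = {E, F, K}.
Read 'a': E→{L}, F→{E, H}, K→{E, G}; union {E, G, H, L}; ε-closure = {E, F, G, H, K, L}.
Read 'b': E→{E, H}, F→{F, H}, G→∅, H→{E, F, G, H}, K→{E, F, H}, L→{G, L}; union {E, F, G, H, L}; ε-closure = {E, F, G, H, K, L}.
Read 'b': E→{E, H}, F→{F, H}, G→∅, H→{E, F, G, H}, K→{E, F, H}, L→{G, L}; union {E, F, G, H, L}; ε-closure = {E, F, G, H, K, L}.
Read 'a': E→{L}, F→{E, H}, G→{G}, H→{E, F, K}, K→{E, G}, L→{E, H}; now {E, F, G, H, K, L}.
Read 'a': E→{L}, F→{E, H}, G→{G}, H→{E, F, K}, K→{E, G}, L→{E, H}; now {E, F, G, H, K, L}.
Read 'b': E→{E, H}, F→{F, H}, G→∅, H→{E, F, G, H}, K→{E, F, H}, L→{G, L}; union {E, F, G, H, L}; ε-closure = {E, F, G, H, K, L}.
Read 'a': E→{L}, F→{E, H}, G→{G}, H→{E, F, K}, K→{E, G}, L→{E, H}; now {E, F, G, H, K, L}.
Read 'a': E→{L}, F→{E, H}, G→{G}, H→{E, F, K}, K→{E, G}, L→{E, H}; now {E, F, G, H, K, L}.
Read 'c': E→{E, G, L}, F→{E, G}, G→{L}, H→{E, K}, K→∅, L→{G, K, L}; union {E, G, K, L}; ε-closure = {E, F, G, K, L}.
Read 'c': E→{E, G, L}, F→{E, G}, G→{L}, K→∅, L→{G, K, L}; union {E, G, K, L}; ε-closure = {E, F, G, K, L}.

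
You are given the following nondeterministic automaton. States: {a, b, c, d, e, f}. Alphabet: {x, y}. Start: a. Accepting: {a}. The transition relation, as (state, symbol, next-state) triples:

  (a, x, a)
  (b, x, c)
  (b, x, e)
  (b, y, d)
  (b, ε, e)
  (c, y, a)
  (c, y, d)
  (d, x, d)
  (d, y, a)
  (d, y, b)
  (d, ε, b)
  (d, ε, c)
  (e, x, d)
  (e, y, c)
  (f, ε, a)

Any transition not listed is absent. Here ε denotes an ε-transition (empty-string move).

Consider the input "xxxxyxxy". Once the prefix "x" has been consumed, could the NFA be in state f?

Start in {a}.
Read 'x': a→{a}; now {a}.
State f is not in {a}.

No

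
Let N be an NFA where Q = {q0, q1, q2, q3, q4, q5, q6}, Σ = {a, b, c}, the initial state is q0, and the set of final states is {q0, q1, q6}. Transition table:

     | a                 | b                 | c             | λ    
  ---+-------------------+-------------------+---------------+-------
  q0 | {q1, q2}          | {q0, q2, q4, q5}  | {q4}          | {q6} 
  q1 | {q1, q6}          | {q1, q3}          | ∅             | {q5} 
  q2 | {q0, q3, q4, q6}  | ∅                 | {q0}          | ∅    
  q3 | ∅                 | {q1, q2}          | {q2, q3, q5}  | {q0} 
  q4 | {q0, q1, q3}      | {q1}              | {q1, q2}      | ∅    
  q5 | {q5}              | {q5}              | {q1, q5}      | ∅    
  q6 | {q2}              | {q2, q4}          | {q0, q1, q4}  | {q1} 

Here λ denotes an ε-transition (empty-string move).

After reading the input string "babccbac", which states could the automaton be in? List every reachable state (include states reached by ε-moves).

{q0, q1, q2, q3, q4, q5, q6}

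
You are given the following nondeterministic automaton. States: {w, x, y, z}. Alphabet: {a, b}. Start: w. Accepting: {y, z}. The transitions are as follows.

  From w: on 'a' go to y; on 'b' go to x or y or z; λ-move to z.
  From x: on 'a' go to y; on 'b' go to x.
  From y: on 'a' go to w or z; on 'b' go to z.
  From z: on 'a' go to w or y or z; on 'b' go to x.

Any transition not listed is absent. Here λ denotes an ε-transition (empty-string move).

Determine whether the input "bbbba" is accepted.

Yes

Start: ε-closure({w}) = {w, z}.
Read 'b': w→{x, y, z}, z→{x}; now {x, y, z}.
Read 'b': x→{x}, y→{z}, z→{x}; now {x, z}.
Read 'b': x→{x}, z→{x}; now {x}.
Read 'b': x→{x}; now {x}.
Read 'a': x→{y}; now {y}.
The final set {y} contains the accepting state y.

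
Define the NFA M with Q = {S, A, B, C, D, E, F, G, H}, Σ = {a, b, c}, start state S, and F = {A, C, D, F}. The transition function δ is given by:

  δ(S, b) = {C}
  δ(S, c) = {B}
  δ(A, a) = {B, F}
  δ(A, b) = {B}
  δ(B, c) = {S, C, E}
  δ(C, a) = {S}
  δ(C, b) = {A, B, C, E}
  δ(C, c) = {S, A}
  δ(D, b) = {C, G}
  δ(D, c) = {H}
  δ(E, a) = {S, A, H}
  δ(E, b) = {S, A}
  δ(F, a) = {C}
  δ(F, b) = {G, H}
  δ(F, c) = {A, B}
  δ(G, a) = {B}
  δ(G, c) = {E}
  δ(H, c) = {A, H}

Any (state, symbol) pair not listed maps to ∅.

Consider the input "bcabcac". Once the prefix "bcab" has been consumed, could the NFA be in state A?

Start in {S}.
Read 'b': {S} → {C}.
Read 'c': {C} → {S, A}.
Read 'a': {S, A} → {B, F}.
Read 'b': {B, F} → {G, H}.
State A is not in {G, H}.

No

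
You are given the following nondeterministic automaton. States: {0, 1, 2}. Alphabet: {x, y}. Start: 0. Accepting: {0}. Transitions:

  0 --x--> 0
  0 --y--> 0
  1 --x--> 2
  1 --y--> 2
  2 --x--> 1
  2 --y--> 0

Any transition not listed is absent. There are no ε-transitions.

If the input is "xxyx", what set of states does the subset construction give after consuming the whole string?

Start in {0}.
Read 'x': 0→{0}; now {0}.
Read 'x': 0→{0}; now {0}.
Read 'y': 0→{0}; now {0}.
Read 'x': 0→{0}; now {0}.

{0}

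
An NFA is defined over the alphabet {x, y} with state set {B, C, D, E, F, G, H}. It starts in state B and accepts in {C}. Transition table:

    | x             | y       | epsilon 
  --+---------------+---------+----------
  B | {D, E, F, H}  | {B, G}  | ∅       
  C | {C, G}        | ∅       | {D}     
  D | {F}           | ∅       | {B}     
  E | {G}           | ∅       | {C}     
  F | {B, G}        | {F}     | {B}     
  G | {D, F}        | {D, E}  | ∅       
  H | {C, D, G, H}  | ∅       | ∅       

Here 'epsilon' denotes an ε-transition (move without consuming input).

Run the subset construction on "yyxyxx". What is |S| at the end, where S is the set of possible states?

Start in {B}.
Read 'y': B→{B, G}; now {B, G}.
Read 'y': B→{B, G}, G→{D, E}; union {B, D, E, G}; ε-closure = {B, C, D, E, G}.
Read 'x': B→{D, E, F, H}, C→{C, G}, D→{F}, E→{G}, G→{D, F}; union {C, D, E, F, G, H}; ε-closure = {B, C, D, E, F, G, H}.
Read 'y': B→{B, G}, C→∅, D→∅, E→∅, F→{F}, G→{D, E}, H→∅; union {B, D, E, F, G}; ε-closure = {B, C, D, E, F, G}.
Read 'x': B→{D, E, F, H}, C→{C, G}, D→{F}, E→{G}, F→{B, G}, G→{D, F}; now {B, C, D, E, F, G, H}.
Read 'x': B→{D, E, F, H}, C→{C, G}, D→{F}, E→{G}, F→{B, G}, G→{D, F}, H→{C, D, G, H}; now {B, C, D, E, F, G, H}.
That set has 7 states.

7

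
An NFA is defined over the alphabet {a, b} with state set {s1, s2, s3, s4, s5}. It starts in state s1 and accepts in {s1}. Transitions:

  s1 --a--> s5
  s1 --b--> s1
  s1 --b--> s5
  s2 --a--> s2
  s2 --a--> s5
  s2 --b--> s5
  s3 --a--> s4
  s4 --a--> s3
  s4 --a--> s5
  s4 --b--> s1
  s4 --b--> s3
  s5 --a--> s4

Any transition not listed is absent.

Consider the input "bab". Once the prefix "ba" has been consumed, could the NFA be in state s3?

No

Start in {s1}.
Read 'b': s1→{s1, s5}; now {s1, s5}.
Read 'a': s1→{s5}, s5→{s4}; now {s4, s5}.
State s3 is not in {s4, s5}.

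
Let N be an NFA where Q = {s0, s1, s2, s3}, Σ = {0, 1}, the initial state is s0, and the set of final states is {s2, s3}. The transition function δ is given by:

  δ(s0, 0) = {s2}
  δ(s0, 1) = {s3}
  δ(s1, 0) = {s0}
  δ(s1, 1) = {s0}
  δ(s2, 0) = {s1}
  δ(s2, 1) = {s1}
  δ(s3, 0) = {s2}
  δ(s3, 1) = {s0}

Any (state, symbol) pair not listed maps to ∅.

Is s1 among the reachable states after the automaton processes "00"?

Start in {s0}.
Read '0': s0→{s2}; now {s2}.
Read '0': s2→{s1}; now {s1}.
State s1 is in {s1}.

Yes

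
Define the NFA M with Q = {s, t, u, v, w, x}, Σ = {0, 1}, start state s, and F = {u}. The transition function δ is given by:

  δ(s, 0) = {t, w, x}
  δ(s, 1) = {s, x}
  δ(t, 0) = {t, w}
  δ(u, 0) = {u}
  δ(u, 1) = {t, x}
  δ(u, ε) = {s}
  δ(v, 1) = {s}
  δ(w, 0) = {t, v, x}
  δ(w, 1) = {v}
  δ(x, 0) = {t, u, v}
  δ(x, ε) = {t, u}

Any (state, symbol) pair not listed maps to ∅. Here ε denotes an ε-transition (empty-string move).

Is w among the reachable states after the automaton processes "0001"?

No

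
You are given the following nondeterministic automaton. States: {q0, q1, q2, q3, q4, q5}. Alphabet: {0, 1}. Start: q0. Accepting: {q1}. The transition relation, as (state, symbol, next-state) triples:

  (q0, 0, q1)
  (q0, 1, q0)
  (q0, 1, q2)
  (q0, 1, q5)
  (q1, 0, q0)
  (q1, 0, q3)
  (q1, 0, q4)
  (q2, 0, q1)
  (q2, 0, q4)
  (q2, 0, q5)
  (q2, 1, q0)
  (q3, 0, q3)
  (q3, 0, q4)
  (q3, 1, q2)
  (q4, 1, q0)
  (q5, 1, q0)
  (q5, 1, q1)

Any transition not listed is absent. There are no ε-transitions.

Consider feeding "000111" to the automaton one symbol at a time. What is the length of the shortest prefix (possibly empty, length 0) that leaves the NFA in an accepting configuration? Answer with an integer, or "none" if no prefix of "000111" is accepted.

1

Start in {q0}.
Read '0': {q0} → {q1}.
None of the earlier sets intersect F, but {q1} does.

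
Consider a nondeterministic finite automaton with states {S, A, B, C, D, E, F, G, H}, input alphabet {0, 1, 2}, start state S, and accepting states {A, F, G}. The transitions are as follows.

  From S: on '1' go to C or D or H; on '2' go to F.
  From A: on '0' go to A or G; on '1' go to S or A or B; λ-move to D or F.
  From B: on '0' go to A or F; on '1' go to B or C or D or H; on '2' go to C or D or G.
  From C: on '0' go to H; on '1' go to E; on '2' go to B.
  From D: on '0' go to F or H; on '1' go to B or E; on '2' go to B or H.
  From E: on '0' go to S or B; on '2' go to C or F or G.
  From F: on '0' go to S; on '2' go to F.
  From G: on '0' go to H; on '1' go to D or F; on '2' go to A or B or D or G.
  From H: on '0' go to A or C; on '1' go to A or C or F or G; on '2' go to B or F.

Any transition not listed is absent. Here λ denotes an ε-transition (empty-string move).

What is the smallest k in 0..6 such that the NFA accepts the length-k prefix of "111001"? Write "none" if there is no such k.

Start in {S}.
Read '1': {S} → {C, D, H}.
Read '1': {C, D, H} → {A, B, C, D, E, F, G}.
None of the earlier sets intersect F, but {A, B, C, D, E, F, G} does.

2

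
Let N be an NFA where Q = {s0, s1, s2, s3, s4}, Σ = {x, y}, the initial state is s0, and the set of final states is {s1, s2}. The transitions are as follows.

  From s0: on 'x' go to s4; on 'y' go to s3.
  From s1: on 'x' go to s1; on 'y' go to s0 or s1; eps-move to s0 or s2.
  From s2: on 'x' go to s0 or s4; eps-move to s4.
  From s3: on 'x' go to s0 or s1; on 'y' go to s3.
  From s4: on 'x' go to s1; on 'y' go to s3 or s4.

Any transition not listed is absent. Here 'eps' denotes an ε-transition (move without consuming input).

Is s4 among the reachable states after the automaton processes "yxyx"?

Start in {s0}.
Read 'y': s0→{s3}; now {s3}.
Read 'x': s3→{s0, s1}; union {s0, s1}; ε-closure = {s0, s1, s2, s4}.
Read 'y': s0→{s3}, s1→{s0, s1}, s2→∅, s4→{s3, s4}; union {s0, s1, s3, s4}; ε-closure = {s0, s1, s2, s3, s4}.
Read 'x': s0→{s4}, s1→{s1}, s2→{s0, s4}, s3→{s0, s1}, s4→{s1}; union {s0, s1, s4}; ε-closure = {s0, s1, s2, s4}.
State s4 is in {s0, s1, s2, s4}.

Yes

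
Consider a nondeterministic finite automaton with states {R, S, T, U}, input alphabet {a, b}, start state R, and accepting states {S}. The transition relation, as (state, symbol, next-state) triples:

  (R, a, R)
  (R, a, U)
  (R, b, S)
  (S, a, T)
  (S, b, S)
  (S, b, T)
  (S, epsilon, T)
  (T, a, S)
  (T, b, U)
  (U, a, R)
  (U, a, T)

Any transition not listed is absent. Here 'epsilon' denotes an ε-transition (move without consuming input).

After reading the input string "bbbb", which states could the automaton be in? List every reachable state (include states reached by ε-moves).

Start in {R}.
Read 'b': {R} → {S, T}.
Read 'b': {S, T} → {S, T, U}.
Read 'b': {S, T, U} → {S, T, U}.
Read 'b': {S, T, U} → {S, T, U}.

{S, T, U}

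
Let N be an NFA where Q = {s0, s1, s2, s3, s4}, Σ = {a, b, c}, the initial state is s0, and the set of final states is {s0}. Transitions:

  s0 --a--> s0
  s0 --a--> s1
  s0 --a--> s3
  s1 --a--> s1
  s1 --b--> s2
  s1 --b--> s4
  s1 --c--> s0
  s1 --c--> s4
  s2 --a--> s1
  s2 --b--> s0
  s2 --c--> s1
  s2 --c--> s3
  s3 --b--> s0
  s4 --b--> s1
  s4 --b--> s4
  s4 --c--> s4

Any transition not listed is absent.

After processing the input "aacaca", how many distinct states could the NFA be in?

Start in {s0}.
Read 'a': s0→{s0, s1, s3}; now {s0, s1, s3}.
Read 'a': s0→{s0, s1, s3}, s1→{s1}, s3→∅; now {s0, s1, s3}.
Read 'c': s0→∅, s1→{s0, s4}, s3→∅; now {s0, s4}.
Read 'a': s0→{s0, s1, s3}, s4→∅; now {s0, s1, s3}.
Read 'c': s0→∅, s1→{s0, s4}, s3→∅; now {s0, s4}.
Read 'a': s0→{s0, s1, s3}, s4→∅; now {s0, s1, s3}.
That set has 3 states.

3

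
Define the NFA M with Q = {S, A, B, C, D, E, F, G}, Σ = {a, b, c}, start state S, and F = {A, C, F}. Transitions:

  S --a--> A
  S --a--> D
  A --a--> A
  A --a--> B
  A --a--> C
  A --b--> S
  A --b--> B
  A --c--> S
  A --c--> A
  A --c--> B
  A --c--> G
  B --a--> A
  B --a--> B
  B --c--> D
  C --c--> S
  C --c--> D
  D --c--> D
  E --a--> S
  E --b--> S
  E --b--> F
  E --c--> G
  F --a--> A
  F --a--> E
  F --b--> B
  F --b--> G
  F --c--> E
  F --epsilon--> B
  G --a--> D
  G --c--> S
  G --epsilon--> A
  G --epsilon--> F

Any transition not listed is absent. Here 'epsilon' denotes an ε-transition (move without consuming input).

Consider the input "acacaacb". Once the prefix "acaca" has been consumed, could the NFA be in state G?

No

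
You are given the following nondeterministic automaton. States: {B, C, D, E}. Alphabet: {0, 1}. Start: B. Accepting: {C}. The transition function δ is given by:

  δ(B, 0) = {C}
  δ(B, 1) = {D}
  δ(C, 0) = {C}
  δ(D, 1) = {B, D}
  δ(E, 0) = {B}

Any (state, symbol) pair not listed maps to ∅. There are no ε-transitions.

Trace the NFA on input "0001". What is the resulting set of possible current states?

∅

Start in {B}.
Read '0': B→{C}; now {C}.
Read '0': C→{C}; now {C}.
Read '0': C→{C}; now {C}.
Read '1': C→∅; now ∅.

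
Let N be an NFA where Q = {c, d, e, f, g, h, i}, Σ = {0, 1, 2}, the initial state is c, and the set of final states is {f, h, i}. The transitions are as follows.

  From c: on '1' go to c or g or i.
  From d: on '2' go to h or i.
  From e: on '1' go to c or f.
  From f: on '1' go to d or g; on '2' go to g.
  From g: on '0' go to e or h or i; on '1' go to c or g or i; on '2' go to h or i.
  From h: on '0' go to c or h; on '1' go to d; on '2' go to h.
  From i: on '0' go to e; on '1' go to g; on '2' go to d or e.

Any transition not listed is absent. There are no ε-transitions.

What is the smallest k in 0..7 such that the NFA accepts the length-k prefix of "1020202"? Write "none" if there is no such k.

1

Start in {c}.
Read '1': c→{c, g, i}; now {c, g, i}.
None of the earlier sets intersect F, but {c, g, i} does.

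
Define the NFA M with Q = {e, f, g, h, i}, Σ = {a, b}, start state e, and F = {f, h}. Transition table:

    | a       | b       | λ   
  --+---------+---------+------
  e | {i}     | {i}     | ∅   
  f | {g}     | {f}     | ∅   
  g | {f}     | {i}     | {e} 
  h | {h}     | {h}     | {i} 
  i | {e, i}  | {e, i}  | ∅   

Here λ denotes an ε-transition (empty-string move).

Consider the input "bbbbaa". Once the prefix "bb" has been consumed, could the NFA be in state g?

No

Start in {e}.
Read 'b': e→{i}; now {i}.
Read 'b': i→{e, i}; now {e, i}.
State g is not in {e, i}.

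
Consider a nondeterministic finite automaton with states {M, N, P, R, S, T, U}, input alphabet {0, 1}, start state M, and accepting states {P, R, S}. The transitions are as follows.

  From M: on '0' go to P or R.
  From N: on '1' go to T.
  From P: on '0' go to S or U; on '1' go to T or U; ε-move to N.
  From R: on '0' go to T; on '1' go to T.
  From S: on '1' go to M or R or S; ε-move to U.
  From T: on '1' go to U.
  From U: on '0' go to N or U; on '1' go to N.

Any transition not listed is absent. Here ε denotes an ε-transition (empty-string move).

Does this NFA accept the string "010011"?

No

Start in {M}.
Read '0': M→{P, R}; union {P, R}; ε-closure = {N, P, R}.
Read '1': N→{T}, P→{T, U}, R→{T}; now {T, U}.
Read '0': T→∅, U→{N, U}; now {N, U}.
Read '0': N→∅, U→{N, U}; now {N, U}.
Read '1': N→{T}, U→{N}; now {N, T}.
Read '1': N→{T}, T→{U}; now {T, U}.
The final set {T, U} contains no accepting state.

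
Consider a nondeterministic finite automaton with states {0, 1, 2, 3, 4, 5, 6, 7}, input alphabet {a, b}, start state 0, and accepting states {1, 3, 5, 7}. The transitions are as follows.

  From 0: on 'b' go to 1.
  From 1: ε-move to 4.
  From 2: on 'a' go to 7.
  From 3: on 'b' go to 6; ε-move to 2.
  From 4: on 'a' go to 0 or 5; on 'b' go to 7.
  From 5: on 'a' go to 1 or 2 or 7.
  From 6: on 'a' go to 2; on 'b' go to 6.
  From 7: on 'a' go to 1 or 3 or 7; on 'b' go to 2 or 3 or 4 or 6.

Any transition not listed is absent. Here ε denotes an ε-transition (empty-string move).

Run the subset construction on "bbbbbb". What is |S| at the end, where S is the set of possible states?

2

Start in {0}.
Read 'b': 0→{1}; union {1}; ε-closure = {1, 4}.
Read 'b': 1→∅, 4→{7}; now {7}.
Read 'b': 7→{2, 3, 4, 6}; now {2, 3, 4, 6}.
Read 'b': 2→∅, 3→{6}, 4→{7}, 6→{6}; now {6, 7}.
Read 'b': 6→{6}, 7→{2, 3, 4, 6}; now {2, 3, 4, 6}.
Read 'b': 2→∅, 3→{6}, 4→{7}, 6→{6}; now {6, 7}.
That set has 2 states.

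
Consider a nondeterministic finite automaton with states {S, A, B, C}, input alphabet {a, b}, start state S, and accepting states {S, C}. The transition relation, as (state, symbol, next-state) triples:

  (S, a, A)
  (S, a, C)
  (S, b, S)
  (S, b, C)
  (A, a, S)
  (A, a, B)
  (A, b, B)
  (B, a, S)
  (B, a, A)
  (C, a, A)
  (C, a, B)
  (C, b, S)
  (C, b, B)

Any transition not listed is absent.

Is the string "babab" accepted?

Yes

Start in {S}.
Read 'b': S→{S, C}; now {S, C}.
Read 'a': S→{A, C}, C→{A, B}; now {A, B, C}.
Read 'b': A→{B}, B→∅, C→{S, B}; now {S, B}.
Read 'a': S→{A, C}, B→{S, A}; now {S, A, C}.
Read 'b': S→{S, C}, A→{B}, C→{S, B}; now {S, B, C}.
The final set {S, B, C} contains the accepting states S, C.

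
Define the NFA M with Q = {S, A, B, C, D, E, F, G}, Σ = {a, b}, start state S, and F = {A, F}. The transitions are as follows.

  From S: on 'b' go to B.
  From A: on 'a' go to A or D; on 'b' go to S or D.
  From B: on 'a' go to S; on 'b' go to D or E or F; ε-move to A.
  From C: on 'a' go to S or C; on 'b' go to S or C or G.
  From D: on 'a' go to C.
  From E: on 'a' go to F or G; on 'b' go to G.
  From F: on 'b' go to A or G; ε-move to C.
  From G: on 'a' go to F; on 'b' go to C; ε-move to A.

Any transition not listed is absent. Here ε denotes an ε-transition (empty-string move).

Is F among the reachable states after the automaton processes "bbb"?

No

Start in {S}.
Read 'b': {S} → {A, B}.
Read 'b': {A, B} → {S, C, D, E, F}.
Read 'b': {S, C, D, E, F} → {S, A, B, C, G}.
State F is not in {S, A, B, C, G}.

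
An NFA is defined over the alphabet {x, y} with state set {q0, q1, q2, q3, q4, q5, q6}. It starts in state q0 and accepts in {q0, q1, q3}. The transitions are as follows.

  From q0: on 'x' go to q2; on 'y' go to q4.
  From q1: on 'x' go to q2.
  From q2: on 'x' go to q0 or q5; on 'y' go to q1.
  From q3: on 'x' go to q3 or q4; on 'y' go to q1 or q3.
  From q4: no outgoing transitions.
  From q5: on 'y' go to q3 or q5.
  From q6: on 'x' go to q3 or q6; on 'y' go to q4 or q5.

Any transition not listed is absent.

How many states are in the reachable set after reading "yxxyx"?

0

Start in {q0}.
Read 'y': {q0} → {q4}.
Read 'x': {q4} → ∅.
The set is empty and remains empty for the remaining 3 symbols.
That set has 0 states.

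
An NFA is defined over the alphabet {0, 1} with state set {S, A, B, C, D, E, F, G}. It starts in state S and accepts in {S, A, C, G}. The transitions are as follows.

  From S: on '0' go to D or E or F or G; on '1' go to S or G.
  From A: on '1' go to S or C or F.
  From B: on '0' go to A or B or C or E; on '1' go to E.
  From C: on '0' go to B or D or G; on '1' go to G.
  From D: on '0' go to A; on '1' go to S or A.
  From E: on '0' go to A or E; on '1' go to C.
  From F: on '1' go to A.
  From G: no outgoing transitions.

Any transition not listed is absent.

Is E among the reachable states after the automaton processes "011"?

No

Start in {S}.
Read '0': S→{D, E, F, G}; now {D, E, F, G}.
Read '1': D→{S, A}, E→{C}, F→{A}, G→∅; now {S, A, C}.
Read '1': S→{S, G}, A→{S, C, F}, C→{G}; now {S, C, F, G}.
State E is not in {S, C, F, G}.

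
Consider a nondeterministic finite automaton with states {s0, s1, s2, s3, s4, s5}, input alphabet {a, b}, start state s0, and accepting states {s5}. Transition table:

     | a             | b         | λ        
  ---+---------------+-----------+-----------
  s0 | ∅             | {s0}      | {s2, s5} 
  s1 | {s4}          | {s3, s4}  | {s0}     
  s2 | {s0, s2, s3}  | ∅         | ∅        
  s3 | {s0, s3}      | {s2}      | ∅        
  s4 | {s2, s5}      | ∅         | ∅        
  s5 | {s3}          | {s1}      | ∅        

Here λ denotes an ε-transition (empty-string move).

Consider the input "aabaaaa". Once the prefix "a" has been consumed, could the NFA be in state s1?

No

Start: ε-closure({s0}) = {s0, s2, s5}.
Read 'a': {s0, s2, s5} → {s0, s2, s3, s5}.
State s1 is not in {s0, s2, s3, s5}.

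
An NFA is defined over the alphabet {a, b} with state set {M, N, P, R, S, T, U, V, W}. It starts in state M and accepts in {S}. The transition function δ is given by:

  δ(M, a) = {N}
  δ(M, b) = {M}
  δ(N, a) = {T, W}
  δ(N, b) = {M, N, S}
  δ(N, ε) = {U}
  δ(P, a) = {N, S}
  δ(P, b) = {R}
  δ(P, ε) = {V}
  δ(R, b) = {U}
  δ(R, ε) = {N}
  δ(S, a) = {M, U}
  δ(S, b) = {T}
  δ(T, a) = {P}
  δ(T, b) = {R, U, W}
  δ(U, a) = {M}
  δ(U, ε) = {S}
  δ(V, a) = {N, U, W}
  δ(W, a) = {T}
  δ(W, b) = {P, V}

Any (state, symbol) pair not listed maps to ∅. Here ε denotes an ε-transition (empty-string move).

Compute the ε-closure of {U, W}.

Begin with {U, W}.
ε-move U → S; add S.

{S, U, W}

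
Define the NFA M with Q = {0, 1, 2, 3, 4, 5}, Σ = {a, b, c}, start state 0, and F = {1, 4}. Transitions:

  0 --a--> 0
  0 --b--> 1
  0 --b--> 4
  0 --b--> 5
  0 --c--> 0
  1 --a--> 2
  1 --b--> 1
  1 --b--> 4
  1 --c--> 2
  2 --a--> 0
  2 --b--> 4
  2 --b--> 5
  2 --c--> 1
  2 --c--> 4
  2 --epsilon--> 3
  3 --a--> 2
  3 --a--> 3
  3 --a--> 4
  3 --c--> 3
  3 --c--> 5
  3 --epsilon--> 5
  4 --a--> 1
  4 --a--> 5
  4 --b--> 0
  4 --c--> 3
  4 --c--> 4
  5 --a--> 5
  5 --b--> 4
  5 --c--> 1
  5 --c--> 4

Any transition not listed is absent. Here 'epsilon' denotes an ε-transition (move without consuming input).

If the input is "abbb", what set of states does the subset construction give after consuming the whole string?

{0, 1, 4, 5}

Start in {0}.
Read 'a': {0} → {0}.
Read 'b': {0} → {1, 4, 5}.
Read 'b': {1, 4, 5} → {0, 1, 4}.
Read 'b': {0, 1, 4} → {0, 1, 4, 5}.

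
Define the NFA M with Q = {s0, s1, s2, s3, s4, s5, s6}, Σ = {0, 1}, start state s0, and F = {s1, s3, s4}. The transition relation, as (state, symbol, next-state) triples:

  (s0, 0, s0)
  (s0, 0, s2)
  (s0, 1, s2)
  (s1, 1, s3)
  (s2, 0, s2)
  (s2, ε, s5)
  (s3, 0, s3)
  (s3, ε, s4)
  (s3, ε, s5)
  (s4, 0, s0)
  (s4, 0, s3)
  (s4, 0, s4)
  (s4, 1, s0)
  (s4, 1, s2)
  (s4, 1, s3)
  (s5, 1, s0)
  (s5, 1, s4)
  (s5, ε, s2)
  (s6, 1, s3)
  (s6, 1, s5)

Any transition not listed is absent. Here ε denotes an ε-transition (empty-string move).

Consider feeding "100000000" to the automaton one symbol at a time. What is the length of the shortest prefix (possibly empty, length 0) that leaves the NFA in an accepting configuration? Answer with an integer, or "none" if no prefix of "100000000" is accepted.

none

Start in {s0}.
Read '1': {s0} → {s2, s5}.
Read '0': {s2, s5} → {s2, s5}.
Read '0': {s2, s5} → {s2, s5}.
Read '0': {s2, s5} → {s2, s5}.
Read '0': {s2, s5} → {s2, s5}.
Read '0': {s2, s5} → {s2, s5}.
Read '0': {s2, s5} → {s2, s5}.
Read '0': {s2, s5} → {s2, s5}.
Read '0': {s2, s5} → {s2, s5}.
No reachable set along the way intersects F.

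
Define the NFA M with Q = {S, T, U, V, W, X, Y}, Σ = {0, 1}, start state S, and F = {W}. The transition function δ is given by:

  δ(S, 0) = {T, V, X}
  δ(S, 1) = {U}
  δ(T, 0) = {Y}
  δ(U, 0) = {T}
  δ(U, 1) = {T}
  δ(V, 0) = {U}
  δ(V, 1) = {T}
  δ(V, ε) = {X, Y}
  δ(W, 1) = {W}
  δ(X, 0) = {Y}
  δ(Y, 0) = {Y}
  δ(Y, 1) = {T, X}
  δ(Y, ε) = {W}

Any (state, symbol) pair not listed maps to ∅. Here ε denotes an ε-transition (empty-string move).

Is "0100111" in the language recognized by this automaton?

Yes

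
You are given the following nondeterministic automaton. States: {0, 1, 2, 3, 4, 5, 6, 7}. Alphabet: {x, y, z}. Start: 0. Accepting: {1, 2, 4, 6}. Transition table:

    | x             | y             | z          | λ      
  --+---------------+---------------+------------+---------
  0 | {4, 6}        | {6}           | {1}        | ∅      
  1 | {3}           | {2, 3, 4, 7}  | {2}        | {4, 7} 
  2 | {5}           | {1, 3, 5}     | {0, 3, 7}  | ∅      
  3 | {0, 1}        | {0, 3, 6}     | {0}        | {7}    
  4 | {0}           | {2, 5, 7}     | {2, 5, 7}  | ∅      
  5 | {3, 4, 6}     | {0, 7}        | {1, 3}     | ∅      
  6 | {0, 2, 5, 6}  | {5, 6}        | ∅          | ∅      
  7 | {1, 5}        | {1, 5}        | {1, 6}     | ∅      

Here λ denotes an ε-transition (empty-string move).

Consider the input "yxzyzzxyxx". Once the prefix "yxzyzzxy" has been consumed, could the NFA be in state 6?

Yes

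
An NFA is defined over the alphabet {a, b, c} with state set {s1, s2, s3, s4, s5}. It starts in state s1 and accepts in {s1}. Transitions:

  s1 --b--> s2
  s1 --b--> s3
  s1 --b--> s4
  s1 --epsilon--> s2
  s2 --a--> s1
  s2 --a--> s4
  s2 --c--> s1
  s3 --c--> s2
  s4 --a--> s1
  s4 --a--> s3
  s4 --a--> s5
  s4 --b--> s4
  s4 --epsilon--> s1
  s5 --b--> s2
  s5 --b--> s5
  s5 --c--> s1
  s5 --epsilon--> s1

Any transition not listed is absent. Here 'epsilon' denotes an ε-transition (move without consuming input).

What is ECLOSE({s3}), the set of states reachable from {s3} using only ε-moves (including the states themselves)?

Begin with {s3}.
No ε-moves leave this set, so the closure equals the set itself.

{s3}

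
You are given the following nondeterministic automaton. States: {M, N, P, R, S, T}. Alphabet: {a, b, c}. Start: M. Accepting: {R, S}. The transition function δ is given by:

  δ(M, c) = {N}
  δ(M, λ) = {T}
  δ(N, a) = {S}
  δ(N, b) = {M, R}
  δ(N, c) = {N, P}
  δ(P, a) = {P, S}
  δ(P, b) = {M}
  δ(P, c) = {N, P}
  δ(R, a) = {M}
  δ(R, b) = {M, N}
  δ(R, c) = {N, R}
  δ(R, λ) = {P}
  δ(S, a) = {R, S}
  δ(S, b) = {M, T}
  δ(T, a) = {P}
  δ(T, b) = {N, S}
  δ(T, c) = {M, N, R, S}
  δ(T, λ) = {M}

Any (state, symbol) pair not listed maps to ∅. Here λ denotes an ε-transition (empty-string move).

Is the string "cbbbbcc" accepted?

Yes

Start: ε-closure({M}) = {M, T}.
Read 'c': M→{N}, T→{M, N, R, S}; union {M, N, R, S}; ε-closure = {M, N, P, R, S, T}.
Read 'b': M→∅, N→{M, R}, P→{M}, R→{M, N}, S→{M, T}, T→{N, S}; union {M, N, R, S, T}; ε-closure = {M, N, P, R, S, T}.
Read 'b': M→∅, N→{M, R}, P→{M}, R→{M, N}, S→{M, T}, T→{N, S}; union {M, N, R, S, T}; ε-closure = {M, N, P, R, S, T}.
Read 'b': M→∅, N→{M, R}, P→{M}, R→{M, N}, S→{M, T}, T→{N, S}; union {M, N, R, S, T}; ε-closure = {M, N, P, R, S, T}.
Read 'b': M→∅, N→{M, R}, P→{M}, R→{M, N}, S→{M, T}, T→{N, S}; union {M, N, R, S, T}; ε-closure = {M, N, P, R, S, T}.
Read 'c': M→{N}, N→{N, P}, P→{N, P}, R→{N, R}, S→∅, T→{M, N, R, S}; union {M, N, P, R, S}; ε-closure = {M, N, P, R, S, T}.
Read 'c': M→{N}, N→{N, P}, P→{N, P}, R→{N, R}, S→∅, T→{M, N, R, S}; union {M, N, P, R, S}; ε-closure = {M, N, P, R, S, T}.
The final set {M, N, P, R, S, T} contains the accepting states R, S.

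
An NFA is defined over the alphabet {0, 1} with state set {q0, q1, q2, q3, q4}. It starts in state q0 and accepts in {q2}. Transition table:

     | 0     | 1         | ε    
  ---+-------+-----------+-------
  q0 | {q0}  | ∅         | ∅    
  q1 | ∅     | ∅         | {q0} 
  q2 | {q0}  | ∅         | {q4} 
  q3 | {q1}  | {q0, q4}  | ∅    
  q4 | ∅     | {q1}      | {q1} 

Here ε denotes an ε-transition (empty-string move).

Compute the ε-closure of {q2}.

{q0, q1, q2, q4}

Begin with {q2}.
ε-move q2 → q4; add q4.
ε-move q4 → q1; add q1.
ε-move q1 → q0; add q0.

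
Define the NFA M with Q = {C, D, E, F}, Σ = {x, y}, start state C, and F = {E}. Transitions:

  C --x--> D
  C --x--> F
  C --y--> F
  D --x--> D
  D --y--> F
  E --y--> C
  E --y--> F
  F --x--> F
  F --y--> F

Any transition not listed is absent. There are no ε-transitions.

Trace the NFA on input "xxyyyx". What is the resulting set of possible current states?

Start in {C}.
Read 'x': {C} → {D, F}.
Read 'x': {D, F} → {D, F}.
Read 'y': {D, F} → {F}.
Read 'y': {F} → {F}.
Read 'y': {F} → {F}.
Read 'x': {F} → {F}.

{F}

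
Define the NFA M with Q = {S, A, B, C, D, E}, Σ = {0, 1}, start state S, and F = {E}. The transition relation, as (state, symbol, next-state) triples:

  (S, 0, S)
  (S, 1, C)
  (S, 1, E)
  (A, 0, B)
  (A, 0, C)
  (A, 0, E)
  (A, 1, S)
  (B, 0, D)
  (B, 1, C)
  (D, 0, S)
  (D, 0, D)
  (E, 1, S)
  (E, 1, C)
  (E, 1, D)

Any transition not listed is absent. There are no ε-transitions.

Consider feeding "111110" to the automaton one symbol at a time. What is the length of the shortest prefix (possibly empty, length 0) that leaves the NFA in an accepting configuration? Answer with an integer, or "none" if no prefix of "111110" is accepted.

1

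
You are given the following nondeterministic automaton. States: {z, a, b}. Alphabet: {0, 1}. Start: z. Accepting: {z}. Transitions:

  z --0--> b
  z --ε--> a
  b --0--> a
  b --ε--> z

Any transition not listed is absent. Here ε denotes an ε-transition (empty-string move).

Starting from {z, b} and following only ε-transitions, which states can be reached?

Begin with {z, b}.
ε-move z → a; add a.

{z, a, b}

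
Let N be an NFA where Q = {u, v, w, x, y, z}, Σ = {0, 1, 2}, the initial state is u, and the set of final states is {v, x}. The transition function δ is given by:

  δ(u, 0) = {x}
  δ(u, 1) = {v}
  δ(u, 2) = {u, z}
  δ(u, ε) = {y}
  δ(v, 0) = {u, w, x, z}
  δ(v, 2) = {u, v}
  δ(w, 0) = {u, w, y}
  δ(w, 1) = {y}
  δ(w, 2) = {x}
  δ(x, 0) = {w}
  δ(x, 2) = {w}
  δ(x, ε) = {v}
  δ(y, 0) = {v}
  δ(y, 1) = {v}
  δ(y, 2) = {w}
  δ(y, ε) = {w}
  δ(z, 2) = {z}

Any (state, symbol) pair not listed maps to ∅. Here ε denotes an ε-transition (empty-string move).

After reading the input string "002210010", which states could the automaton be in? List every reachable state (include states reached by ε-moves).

Start: ε-closure({u}) = {u, w, y}.
Read '0': {u, w, y} → {u, v, w, x, y}.
Read '0': {u, v, w, x, y} → {u, v, w, x, y, z}.
Read '2': {u, v, w, x, y, z} → {u, v, w, x, y, z}.
Read '2': {u, v, w, x, y, z} → {u, v, w, x, y, z}.
Read '1': {u, v, w, x, y, z} → {v, w, y}.
Read '0': {v, w, y} → {u, v, w, x, y, z}.
Read '0': {u, v, w, x, y, z} → {u, v, w, x, y, z}.
Read '1': {u, v, w, x, y, z} → {v, w, y}.
Read '0': {v, w, y} → {u, v, w, x, y, z}.

{u, v, w, x, y, z}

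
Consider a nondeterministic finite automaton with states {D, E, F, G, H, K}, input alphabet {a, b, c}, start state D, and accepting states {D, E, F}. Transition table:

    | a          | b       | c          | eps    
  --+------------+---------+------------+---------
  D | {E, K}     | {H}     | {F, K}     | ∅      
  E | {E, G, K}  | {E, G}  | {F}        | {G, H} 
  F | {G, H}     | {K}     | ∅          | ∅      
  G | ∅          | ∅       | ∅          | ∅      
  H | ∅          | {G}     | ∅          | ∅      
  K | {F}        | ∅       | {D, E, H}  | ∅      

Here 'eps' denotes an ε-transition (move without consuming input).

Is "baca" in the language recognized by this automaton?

Start in {D}.
Read 'b': {D} → {H}.
Read 'a': {H} → ∅.
The set is empty and remains empty for the remaining 2 symbols.
The final set ∅ contains no accepting state.

No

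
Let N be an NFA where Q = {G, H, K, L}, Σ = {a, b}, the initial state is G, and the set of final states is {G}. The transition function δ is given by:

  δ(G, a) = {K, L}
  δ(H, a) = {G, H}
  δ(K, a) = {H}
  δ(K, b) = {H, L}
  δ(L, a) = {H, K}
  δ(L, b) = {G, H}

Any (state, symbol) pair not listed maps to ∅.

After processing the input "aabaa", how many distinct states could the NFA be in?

Start in {G}.
Read 'a': {G} → {K, L}.
Read 'a': {K, L} → {H, K}.
Read 'b': {H, K} → {H, L}.
Read 'a': {H, L} → {G, H, K}.
Read 'a': {G, H, K} → {G, H, K, L}.
That set has 4 states.

4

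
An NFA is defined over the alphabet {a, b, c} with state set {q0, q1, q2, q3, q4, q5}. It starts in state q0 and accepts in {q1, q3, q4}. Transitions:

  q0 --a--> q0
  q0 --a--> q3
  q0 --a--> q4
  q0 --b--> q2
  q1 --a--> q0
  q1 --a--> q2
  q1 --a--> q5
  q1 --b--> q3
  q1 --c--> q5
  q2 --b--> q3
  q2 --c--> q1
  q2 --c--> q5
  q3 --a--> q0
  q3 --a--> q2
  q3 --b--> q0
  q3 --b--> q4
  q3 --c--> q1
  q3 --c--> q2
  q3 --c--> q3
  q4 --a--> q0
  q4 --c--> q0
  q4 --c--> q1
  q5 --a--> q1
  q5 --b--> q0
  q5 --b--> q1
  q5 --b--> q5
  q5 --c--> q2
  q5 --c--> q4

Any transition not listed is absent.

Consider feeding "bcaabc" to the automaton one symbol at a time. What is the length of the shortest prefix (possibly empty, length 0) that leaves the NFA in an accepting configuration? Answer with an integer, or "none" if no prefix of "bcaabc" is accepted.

2

Start in {q0}.
Read 'b': q0→{q2}; now {q2}.
Read 'c': q2→{q1, q5}; now {q1, q5}.
None of the earlier sets intersect F, but {q1, q5} does.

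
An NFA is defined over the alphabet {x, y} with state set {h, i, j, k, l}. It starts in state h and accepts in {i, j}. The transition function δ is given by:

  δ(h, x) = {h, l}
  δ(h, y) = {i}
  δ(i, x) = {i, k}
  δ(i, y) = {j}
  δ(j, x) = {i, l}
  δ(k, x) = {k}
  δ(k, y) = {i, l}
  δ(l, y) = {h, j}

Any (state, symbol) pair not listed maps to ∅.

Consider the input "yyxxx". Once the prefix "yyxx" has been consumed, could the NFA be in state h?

No

Start in {h}.
Read 'y': h→{i}; now {i}.
Read 'y': i→{j}; now {j}.
Read 'x': j→{i, l}; now {i, l}.
Read 'x': i→{i, k}, l→∅; now {i, k}.
State h is not in {i, k}.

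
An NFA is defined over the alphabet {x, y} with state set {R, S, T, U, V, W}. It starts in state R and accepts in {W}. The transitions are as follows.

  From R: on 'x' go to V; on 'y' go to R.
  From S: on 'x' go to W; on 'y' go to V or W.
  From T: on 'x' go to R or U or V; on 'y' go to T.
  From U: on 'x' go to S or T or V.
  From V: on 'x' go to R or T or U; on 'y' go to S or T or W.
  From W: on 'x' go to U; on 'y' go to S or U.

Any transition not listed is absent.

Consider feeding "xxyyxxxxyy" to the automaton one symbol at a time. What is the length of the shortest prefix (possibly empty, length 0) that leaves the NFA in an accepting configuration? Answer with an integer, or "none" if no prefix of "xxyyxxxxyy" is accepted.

Start in {R}.
Read 'x': R→{V}; now {V}.
Read 'x': V→{R, T, U}; now {R, T, U}.
Read 'y': R→{R}, T→{T}, U→∅; now {R, T}.
Read 'y': R→{R}, T→{T}; now {R, T}.
Read 'x': R→{V}, T→{R, U, V}; now {R, U, V}.
Read 'x': R→{V}, U→{S, T, V}, V→{R, T, U}; now {R, S, T, U, V}.
Read 'x': R→{V}, S→{W}, T→{R, U, V}, U→{S, T, V}, V→{R, T, U}; now {R, S, T, U, V, W}.
None of the earlier sets intersect F, but {R, S, T, U, V, W} does.

7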